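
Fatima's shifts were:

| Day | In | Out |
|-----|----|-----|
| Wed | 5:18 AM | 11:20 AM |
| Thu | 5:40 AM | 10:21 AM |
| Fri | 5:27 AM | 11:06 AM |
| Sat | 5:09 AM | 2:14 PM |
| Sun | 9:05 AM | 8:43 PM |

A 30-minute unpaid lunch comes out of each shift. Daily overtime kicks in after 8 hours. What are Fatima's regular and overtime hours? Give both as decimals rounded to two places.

Regular 30.87 hours, overtime 3.72 hours

Wed: 5:18 AM–11:20 AM = 6 h 2 min; less 30 min break → 5 h 32 min
Thu: 5:40 AM–10:21 AM = 4 h 41 min; less 30 min break → 4 h 11 min
Fri: 5:27 AM–11:06 AM = 5 h 39 min; less 30 min break → 5 h 9 min
Sat: 5:09 AM–2:14 PM = 9 h 5 min; less 30 min break → 8 h 35 min
Sun: 9:05 AM–8:43 PM = 11 h 38 min; less 30 min break → 11 h 8 min
Wed reg 5 h 32 min / OT 0 h 0 min; Thu reg 4 h 11 min / OT 0 h 0 min; Fri reg 5 h 9 min / OT 0 h 0 min; Sat reg 8 h 0 min / OT 0 h 35 min; Sun reg 8 h 0 min / OT 3 h 8 min.
Totals: regular 30 h 52 min, overtime 3 h 43 min.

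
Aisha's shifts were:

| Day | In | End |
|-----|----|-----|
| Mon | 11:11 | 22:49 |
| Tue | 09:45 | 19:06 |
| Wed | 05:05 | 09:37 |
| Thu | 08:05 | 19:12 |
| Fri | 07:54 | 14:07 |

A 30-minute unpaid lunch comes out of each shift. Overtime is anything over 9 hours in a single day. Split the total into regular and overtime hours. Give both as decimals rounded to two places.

Mon: 11:11–22:49 = 11 h 38 min; less 30 min break → 11 h 8 min
Tue: 09:45–19:06 = 9 h 21 min; less 30 min break → 8 h 51 min
Wed: 05:05–09:37 = 4 h 32 min; less 30 min break → 4 h 2 min
Thu: 08:05–19:12 = 11 h 7 min; less 30 min break → 10 h 37 min
Fri: 07:54–14:07 = 6 h 13 min; less 30 min break → 5 h 43 min
Mon reg 9 h 0 min / OT 2 h 8 min; Tue reg 8 h 51 min / OT 0 h 0 min; Wed reg 4 h 2 min / OT 0 h 0 min; Thu reg 9 h 0 min / OT 1 h 37 min; Fri reg 5 h 43 min / OT 0 h 0 min.
Totals: regular 36 h 36 min, overtime 3 h 45 min.

Regular 36.60 hours, overtime 3.75 hours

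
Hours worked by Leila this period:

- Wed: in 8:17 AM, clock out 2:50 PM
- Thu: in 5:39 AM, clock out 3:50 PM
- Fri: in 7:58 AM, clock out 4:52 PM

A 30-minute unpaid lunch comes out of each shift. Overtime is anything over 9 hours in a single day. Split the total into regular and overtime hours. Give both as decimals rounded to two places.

Wed: 8:17 AM–2:50 PM = 6 h 33 min; less 30 min break → 6 h 3 min
Thu: 5:39 AM–3:50 PM = 10 h 11 min; less 30 min break → 9 h 41 min
Fri: 7:58 AM–4:52 PM = 8 h 54 min; less 30 min break → 8 h 24 min
Wed reg 6 h 3 min / OT 0 h 0 min; Thu reg 9 h 0 min / OT 0 h 41 min; Fri reg 8 h 24 min / OT 0 h 0 min.
Totals: regular 23 h 27 min, overtime 0 h 41 min.

Regular 23.45 hours, overtime 0.68 hours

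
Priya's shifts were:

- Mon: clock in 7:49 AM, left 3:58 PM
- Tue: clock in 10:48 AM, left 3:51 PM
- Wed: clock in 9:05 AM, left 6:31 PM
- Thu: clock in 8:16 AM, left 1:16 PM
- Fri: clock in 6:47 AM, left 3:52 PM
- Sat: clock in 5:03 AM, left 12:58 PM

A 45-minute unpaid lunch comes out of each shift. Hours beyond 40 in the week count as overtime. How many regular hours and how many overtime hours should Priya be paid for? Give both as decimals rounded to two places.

Regular 40.00 hours, overtime 0.13 hours

Mon: 7:49 AM–3:58 PM = 8 h 9 min; less 45 min break → 7 h 24 min
Tue: 10:48 AM–3:51 PM = 5 h 3 min; less 45 min break → 4 h 18 min
Wed: 9:05 AM–6:31 PM = 9 h 26 min; less 45 min break → 8 h 41 min
Thu: 8:16 AM–1:16 PM = 5 h 0 min; less 45 min break → 4 h 15 min
Fri: 6:47 AM–3:52 PM = 9 h 5 min; less 45 min break → 8 h 20 min
Sat: 5:03 AM–12:58 PM = 7 h 55 min; less 45 min break → 7 h 10 min
Total worked: 40 h 8 min = 40.13 h.
Threshold 40 h → overtime 0 h 8 min, regular 40 h 0 min.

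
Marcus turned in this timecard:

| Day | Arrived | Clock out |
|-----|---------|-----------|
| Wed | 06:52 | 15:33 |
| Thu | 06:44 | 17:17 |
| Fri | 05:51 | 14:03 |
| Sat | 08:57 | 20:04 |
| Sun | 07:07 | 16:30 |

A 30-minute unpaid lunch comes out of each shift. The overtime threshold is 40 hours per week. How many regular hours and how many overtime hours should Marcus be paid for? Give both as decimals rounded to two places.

Regular 40.00 hours, overtime 5.43 hours

Wed: 06:52–15:33 = 8 h 41 min; less 30 min break → 8 h 11 min
Thu: 06:44–17:17 = 10 h 33 min; less 30 min break → 10 h 3 min
Fri: 05:51–14:03 = 8 h 12 min; less 30 min break → 7 h 42 min
Sat: 08:57–20:04 = 11 h 7 min; less 30 min break → 10 h 37 min
Sun: 07:07–16:30 = 9 h 23 min; less 30 min break → 8 h 53 min
Total worked: 45 h 26 min = 45.43 h.
Threshold 40 h → overtime 5 h 26 min, regular 40 h 0 min.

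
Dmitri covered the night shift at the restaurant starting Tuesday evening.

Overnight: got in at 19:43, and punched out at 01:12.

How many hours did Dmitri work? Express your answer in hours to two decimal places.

Overnight: 19:43 → midnight = 4 h 17 min; midnight → 01:12 = 1 h 12 min; span 5 h 29 min

5.48 hours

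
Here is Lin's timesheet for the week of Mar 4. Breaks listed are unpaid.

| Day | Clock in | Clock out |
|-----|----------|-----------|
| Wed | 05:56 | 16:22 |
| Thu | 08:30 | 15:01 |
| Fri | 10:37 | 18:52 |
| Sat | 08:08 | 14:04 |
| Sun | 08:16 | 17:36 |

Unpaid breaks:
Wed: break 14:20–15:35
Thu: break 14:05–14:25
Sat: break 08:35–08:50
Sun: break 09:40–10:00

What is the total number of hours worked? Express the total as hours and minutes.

Wed: 05:56–16:22 = 10 h 26 min; less 75 min break → 9 h 11 min
Thu: 08:30–15:01 = 6 h 31 min; less 20 min break → 6 h 11 min
Fri: 10:37–18:52 = 8 h 15 min
Sat: 08:08–14:04 = 5 h 56 min; less 15 min break → 5 h 41 min
Sun: 08:16–17:36 = 9 h 20 min; less 20 min break → 9 h 0 min
Total: 9 h 11 min + 6 h 11 min + 8 h 15 min + 5 h 41 min + 9 h 0 min = 38 h 18 min.

38 h 18 min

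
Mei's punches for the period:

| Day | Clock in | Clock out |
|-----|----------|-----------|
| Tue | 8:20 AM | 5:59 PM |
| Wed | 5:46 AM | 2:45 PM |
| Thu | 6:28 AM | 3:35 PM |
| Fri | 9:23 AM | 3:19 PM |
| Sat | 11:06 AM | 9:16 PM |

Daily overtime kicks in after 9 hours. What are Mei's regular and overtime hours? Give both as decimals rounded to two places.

Tue: 8:20 AM–5:59 PM = 9 h 39 min
Wed: 5:46 AM–2:45 PM = 8 h 59 min
Thu: 6:28 AM–3:35 PM = 9 h 7 min
Fri: 9:23 AM–3:19 PM = 5 h 56 min
Sat: 11:06 AM–9:16 PM = 10 h 10 min
Tue reg 9 h 0 min / OT 0 h 39 min; Wed reg 8 h 59 min / OT 0 h 0 min; Thu reg 9 h 0 min / OT 0 h 7 min; Fri reg 5 h 56 min / OT 0 h 0 min; Sat reg 9 h 0 min / OT 1 h 10 min.
Totals: regular 41 h 55 min, overtime 1 h 56 min.

Regular 41.92 hours, overtime 1.93 hours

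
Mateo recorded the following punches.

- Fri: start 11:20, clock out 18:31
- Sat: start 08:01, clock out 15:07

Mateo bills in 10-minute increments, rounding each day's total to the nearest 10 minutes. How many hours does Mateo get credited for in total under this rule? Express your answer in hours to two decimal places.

14.33 hours

Fri: 11:20–18:31 = 7 h 11 min → rounds to 7 h 10 min
Sat: 08:01–15:07 = 7 h 6 min → rounds to 7 h 10 min
Total credited: 14 h 20 min.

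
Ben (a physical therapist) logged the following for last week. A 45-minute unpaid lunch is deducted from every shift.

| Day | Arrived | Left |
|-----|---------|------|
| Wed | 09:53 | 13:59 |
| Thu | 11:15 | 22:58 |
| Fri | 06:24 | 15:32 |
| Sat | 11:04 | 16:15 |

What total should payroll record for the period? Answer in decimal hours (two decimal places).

Wed: 09:53–13:59 = 4 h 6 min; less 45 min break → 3 h 21 min
Thu: 11:15–22:58 = 11 h 43 min; less 45 min break → 10 h 58 min
Fri: 06:24–15:32 = 9 h 8 min; less 45 min break → 8 h 23 min
Sat: 11:04–16:15 = 5 h 11 min; less 45 min break → 4 h 26 min
Total: 3 h 21 min + 10 h 58 min + 8 h 23 min + 4 h 26 min = 27 h 8 min.

27.13 hours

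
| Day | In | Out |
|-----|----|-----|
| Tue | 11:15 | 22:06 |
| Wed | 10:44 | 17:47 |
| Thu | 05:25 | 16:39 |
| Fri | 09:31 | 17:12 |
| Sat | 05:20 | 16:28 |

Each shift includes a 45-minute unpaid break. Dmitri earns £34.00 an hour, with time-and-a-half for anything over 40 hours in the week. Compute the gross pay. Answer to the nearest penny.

£1574.20

Tue: 11:15–22:06 = 10 h 51 min; less 45 min break → 10 h 6 min
Wed: 10:44–17:47 = 7 h 3 min; less 45 min break → 6 h 18 min
Thu: 05:25–16:39 = 11 h 14 min; less 45 min break → 10 h 29 min
Fri: 09:31–17:12 = 7 h 41 min; less 45 min break → 6 h 56 min
Sat: 05:20–16:28 = 11 h 8 min; less 45 min break → 10 h 23 min
Total worked: 44 h 12 min = 2652 min.
Regular 40 h 0 min = 2400 min at £34.00/h; overtime 4 h 12 min = 252 min at £51.00/h.
Pay = (2400 × £34.00 + 252 × £51.00) ÷ 60 = £1574.20.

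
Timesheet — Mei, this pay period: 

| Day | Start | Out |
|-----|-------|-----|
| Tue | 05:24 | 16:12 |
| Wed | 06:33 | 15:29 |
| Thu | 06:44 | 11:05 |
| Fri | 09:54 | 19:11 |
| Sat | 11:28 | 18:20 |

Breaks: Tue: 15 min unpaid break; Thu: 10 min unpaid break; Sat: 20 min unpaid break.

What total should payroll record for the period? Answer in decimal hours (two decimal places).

Tue: 05:24–16:12 = 10 h 48 min; less 15 min break → 10 h 33 min
Wed: 06:33–15:29 = 8 h 56 min
Thu: 06:44–11:05 = 4 h 21 min; less 10 min break → 4 h 11 min
Fri: 09:54–19:11 = 9 h 17 min
Sat: 11:28–18:20 = 6 h 52 min; less 20 min break → 6 h 32 min
Total: 10 h 33 min + 8 h 56 min + 4 h 11 min + 9 h 17 min + 6 h 32 min = 39 h 29 min.

39.48 hours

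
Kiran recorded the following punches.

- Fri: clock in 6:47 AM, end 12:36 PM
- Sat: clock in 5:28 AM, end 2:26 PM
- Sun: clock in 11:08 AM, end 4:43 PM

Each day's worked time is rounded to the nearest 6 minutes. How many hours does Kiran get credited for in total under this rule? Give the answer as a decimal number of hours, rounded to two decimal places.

Fri: 6:47 AM–12:36 PM = 5 h 49 min → rounds to 5 h 48 min
Sat: 5:28 AM–2:26 PM = 8 h 58 min → rounds to 9 h 0 min
Sun: 11:08 AM–4:43 PM = 5 h 35 min → rounds to 5 h 36 min
Total credited: 20 h 24 min.

20.40 hours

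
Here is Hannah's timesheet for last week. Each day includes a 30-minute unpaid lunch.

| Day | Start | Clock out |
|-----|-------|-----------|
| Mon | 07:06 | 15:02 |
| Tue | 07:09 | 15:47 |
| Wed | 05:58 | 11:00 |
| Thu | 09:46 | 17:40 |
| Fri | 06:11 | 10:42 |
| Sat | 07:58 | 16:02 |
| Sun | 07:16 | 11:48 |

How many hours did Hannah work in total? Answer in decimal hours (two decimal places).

43.12 hours

Mon: 07:06–15:02 = 7 h 56 min; less 30 min break → 7 h 26 min
Tue: 07:09–15:47 = 8 h 38 min; less 30 min break → 8 h 8 min
Wed: 05:58–11:00 = 5 h 2 min; less 30 min break → 4 h 32 min
Thu: 09:46–17:40 = 7 h 54 min; less 30 min break → 7 h 24 min
Fri: 06:11–10:42 = 4 h 31 min; less 30 min break → 4 h 1 min
Sat: 07:58–16:02 = 8 h 4 min; less 30 min break → 7 h 34 min
Sun: 07:16–11:48 = 4 h 32 min; less 30 min break → 4 h 2 min
Total: 7 h 26 min + 8 h 8 min + 4 h 32 min + 7 h 24 min + 4 h 1 min + 7 h 34 min + 4 h 2 min = 43 h 7 min.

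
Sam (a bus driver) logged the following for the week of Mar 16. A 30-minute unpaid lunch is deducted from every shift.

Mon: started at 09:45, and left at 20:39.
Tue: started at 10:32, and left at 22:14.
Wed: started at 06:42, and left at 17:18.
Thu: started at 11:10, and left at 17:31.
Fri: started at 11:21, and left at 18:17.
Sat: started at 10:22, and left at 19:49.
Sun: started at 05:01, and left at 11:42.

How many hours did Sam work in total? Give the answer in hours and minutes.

Mon: 09:45–20:39 = 10 h 54 min; less 30 min break → 10 h 24 min
Tue: 10:32–22:14 = 11 h 42 min; less 30 min break → 11 h 12 min
Wed: 06:42–17:18 = 10 h 36 min; less 30 min break → 10 h 6 min
Thu: 11:10–17:31 = 6 h 21 min; less 30 min break → 5 h 51 min
Fri: 11:21–18:17 = 6 h 56 min; less 30 min break → 6 h 26 min
Sat: 10:22–19:49 = 9 h 27 min; less 30 min break → 8 h 57 min
Sun: 05:01–11:42 = 6 h 41 min; less 30 min break → 6 h 11 min
Total: 10 h 24 min + 11 h 12 min + 10 h 6 min + 5 h 51 min + 6 h 26 min + 8 h 57 min + 6 h 11 min = 59 h 7 min.

59 h 7 min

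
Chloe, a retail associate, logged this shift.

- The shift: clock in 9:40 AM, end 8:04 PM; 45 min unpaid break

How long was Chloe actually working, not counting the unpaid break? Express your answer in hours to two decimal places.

The shift: 9:40 AM–8:04 PM = 10 h 24 min; less 45 min break → 9 h 39 min

9.65 hours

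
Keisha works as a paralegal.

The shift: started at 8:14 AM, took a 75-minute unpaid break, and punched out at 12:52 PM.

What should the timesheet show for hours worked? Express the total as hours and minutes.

The shift: 8:14 AM–12:52 PM = 4 h 38 min; less 75 min break → 3 h 23 min

3 h 23 min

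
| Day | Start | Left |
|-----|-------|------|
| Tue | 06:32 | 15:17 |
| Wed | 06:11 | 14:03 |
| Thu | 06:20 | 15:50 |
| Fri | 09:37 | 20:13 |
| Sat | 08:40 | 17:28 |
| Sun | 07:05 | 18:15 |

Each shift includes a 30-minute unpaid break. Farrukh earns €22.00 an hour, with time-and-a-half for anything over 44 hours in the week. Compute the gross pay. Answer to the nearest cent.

Tue: 06:32–15:17 = 8 h 45 min; less 30 min break → 8 h 15 min
Wed: 06:11–14:03 = 7 h 52 min; less 30 min break → 7 h 22 min
Thu: 06:20–15:50 = 9 h 30 min; less 30 min break → 9 h 0 min
Fri: 09:37–20:13 = 10 h 36 min; less 30 min break → 10 h 6 min
Sat: 08:40–17:28 = 8 h 48 min; less 30 min break → 8 h 18 min
Sun: 07:05–18:15 = 11 h 10 min; less 30 min break → 10 h 40 min
Total worked: 53 h 41 min = 3221 min.
Regular 44 h 0 min = 2640 min at €22.00/h; overtime 9 h 41 min = 581 min at €33.00/h.
Pay = (2640 × €22.00 + 581 × €33.00) ÷ 60 = €1287.55.

€1287.55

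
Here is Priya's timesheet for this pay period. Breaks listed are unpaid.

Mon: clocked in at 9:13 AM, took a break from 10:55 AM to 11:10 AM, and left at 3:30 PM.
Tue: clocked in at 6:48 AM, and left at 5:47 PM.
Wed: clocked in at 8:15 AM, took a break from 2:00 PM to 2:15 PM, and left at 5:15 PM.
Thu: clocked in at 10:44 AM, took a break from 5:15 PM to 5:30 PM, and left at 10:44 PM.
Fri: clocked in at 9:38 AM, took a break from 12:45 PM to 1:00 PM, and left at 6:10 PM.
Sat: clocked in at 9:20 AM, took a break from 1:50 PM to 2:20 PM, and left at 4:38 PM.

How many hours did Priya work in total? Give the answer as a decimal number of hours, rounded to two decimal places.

52.60 hours

Mon: 9:13 AM–3:30 PM = 6 h 17 min; less 15 min break → 6 h 2 min
Tue: 6:48 AM–5:47 PM = 10 h 59 min
Wed: 8:15 AM–5:15 PM = 9 h 0 min; less 15 min break → 8 h 45 min
Thu: 10:44 AM–10:44 PM = 12 h 0 min; less 15 min break → 11 h 45 min
Fri: 9:38 AM–6:10 PM = 8 h 32 min; less 15 min break → 8 h 17 min
Sat: 9:20 AM–4:38 PM = 7 h 18 min; less 30 min break → 6 h 48 min
Total: 6 h 2 min + 10 h 59 min + 8 h 45 min + 11 h 45 min + 8 h 17 min + 6 h 48 min = 52 h 36 min.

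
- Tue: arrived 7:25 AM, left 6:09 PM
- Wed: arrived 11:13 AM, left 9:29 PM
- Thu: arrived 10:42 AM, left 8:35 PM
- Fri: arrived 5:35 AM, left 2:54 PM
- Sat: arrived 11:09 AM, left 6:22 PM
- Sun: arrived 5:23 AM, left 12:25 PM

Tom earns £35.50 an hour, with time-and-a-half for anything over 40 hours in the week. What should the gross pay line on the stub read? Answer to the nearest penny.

£2189.46

Tue: 7:25 AM–6:09 PM = 10 h 44 min
Wed: 11:13 AM–9:29 PM = 10 h 16 min
Thu: 10:42 AM–8:35 PM = 9 h 53 min
Fri: 5:35 AM–2:54 PM = 9 h 19 min
Sat: 11:09 AM–6:22 PM = 7 h 13 min
Sun: 5:23 AM–12:25 PM = 7 h 2 min
Total worked: 54 h 27 min = 3267 min.
Regular 40 h 0 min = 2400 min at £35.50/h; overtime 14 h 27 min = 867 min at £53.25/h.
Pay = (2400 × £35.50 + 867 × £53.25) ÷ 60 = £2189.46.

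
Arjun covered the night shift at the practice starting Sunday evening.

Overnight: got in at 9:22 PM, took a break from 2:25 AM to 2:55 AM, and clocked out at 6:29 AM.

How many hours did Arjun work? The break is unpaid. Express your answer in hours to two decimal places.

8.62 hours

Overnight: 9:22 PM → midnight = 2 h 38 min; midnight → 6:29 AM = 6 h 29 min; span 9 h 7 min; less 30 min break → 8 h 37 min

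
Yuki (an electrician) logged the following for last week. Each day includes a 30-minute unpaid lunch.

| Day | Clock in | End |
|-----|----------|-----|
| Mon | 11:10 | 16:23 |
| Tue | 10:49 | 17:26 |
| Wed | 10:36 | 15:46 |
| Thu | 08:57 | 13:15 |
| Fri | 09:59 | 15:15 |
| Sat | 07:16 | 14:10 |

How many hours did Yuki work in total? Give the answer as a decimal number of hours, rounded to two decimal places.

30.47 hours

Mon: 11:10–16:23 = 5 h 13 min; less 30 min break → 4 h 43 min
Tue: 10:49–17:26 = 6 h 37 min; less 30 min break → 6 h 7 min
Wed: 10:36–15:46 = 5 h 10 min; less 30 min break → 4 h 40 min
Thu: 08:57–13:15 = 4 h 18 min; less 30 min break → 3 h 48 min
Fri: 09:59–15:15 = 5 h 16 min; less 30 min break → 4 h 46 min
Sat: 07:16–14:10 = 6 h 54 min; less 30 min break → 6 h 24 min
Total: 4 h 43 min + 6 h 7 min + 4 h 40 min + 3 h 48 min + 4 h 46 min + 6 h 24 min = 30 h 28 min.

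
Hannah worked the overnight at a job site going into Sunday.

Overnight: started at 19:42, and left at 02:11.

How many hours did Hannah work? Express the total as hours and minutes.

Overnight: 19:42 → midnight = 4 h 18 min; midnight → 02:11 = 2 h 11 min; span 6 h 29 min

6 h 29 min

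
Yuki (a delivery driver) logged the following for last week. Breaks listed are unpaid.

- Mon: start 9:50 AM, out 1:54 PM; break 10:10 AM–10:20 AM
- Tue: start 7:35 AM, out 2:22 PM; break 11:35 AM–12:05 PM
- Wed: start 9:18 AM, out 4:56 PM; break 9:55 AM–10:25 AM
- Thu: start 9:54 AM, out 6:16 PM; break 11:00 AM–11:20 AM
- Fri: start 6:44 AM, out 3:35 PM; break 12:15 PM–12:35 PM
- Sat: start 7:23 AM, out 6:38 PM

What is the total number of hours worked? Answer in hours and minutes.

Mon: 9:50 AM–1:54 PM = 4 h 4 min; less 10 min break → 3 h 54 min
Tue: 7:35 AM–2:22 PM = 6 h 47 min; less 30 min break → 6 h 17 min
Wed: 9:18 AM–4:56 PM = 7 h 38 min; less 30 min break → 7 h 8 min
Thu: 9:54 AM–6:16 PM = 8 h 22 min; less 20 min break → 8 h 2 min
Fri: 6:44 AM–3:35 PM = 8 h 51 min; less 20 min break → 8 h 31 min
Sat: 7:23 AM–6:38 PM = 11 h 15 min
Total: 3 h 54 min + 6 h 17 min + 7 h 8 min + 8 h 2 min + 8 h 31 min + 11 h 15 min = 45 h 7 min.

45 h 7 min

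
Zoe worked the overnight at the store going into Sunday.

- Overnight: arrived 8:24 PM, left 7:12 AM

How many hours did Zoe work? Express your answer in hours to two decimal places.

10.80 hours

Overnight: 8:24 PM → midnight = 3 h 36 min; midnight → 7:12 AM = 7 h 12 min; span 10 h 48 min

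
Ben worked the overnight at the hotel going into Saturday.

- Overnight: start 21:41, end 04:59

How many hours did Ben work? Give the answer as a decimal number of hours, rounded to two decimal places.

Overnight: 21:41 → midnight = 2 h 19 min; midnight → 04:59 = 4 h 59 min; span 7 h 18 min

7.30 hours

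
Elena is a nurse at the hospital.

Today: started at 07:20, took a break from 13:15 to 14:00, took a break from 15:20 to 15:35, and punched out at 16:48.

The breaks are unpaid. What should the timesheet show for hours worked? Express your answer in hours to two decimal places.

Today: 07:20–16:48 = 9 h 28 min; less 60 min break → 8 h 28 min

8.47 hours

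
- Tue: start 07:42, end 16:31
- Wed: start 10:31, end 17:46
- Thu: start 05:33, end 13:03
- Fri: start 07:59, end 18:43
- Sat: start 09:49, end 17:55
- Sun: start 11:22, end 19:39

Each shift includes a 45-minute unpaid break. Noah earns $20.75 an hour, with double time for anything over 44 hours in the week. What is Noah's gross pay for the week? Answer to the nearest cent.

$1003.61

Tue: 07:42–16:31 = 8 h 49 min; less 45 min break → 8 h 4 min
Wed: 10:31–17:46 = 7 h 15 min; less 45 min break → 6 h 30 min
Thu: 05:33–13:03 = 7 h 30 min; less 45 min break → 6 h 45 min
Fri: 07:59–18:43 = 10 h 44 min; less 45 min break → 9 h 59 min
Sat: 09:49–17:55 = 8 h 6 min; less 45 min break → 7 h 21 min
Sun: 11:22–19:39 = 8 h 17 min; less 45 min break → 7 h 32 min
Total worked: 46 h 11 min = 2771 min.
Regular 44 h 0 min = 2640 min at $20.75/h; overtime 2 h 11 min = 131 min at $41.50/h.
Pay = (2640 × $20.75 + 131 × $41.50) ÷ 60 = $1003.61.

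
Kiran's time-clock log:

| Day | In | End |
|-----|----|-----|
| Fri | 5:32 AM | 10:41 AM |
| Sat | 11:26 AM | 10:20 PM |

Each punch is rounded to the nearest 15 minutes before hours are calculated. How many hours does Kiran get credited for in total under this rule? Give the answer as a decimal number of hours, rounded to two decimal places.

Fri: in 5:32 AM→5:30 AM, out 10:41 AM→10:45 AM; 5 h 15 min
Sat: in 11:26 AM→11:30 AM, out 10:20 PM→10:15 PM; 10 h 45 min
Total credited: 16 h 0 min.

16.00 hours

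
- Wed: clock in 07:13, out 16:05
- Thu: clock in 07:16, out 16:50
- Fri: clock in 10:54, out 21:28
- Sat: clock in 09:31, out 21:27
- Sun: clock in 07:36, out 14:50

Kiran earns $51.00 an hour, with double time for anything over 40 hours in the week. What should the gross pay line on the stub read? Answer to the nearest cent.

$2873.00

Wed: 07:13–16:05 = 8 h 52 min
Thu: 07:16–16:50 = 9 h 34 min
Fri: 10:54–21:28 = 10 h 34 min
Sat: 09:31–21:27 = 11 h 56 min
Sun: 07:36–14:50 = 7 h 14 min
Total worked: 48 h 10 min = 2890 min.
Regular 40 h 0 min = 2400 min at $51.00/h; overtime 8 h 10 min = 490 min at $102.00/h.
Pay = (2400 × $51.00 + 490 × $102.00) ÷ 60 = $2873.00.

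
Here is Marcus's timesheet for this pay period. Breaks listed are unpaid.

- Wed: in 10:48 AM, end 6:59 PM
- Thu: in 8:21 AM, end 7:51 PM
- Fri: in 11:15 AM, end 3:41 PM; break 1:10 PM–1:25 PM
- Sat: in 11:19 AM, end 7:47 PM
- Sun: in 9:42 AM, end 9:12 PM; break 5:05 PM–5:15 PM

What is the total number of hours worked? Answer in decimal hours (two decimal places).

Wed: 10:48 AM–6:59 PM = 8 h 11 min
Thu: 8:21 AM–7:51 PM = 11 h 30 min
Fri: 11:15 AM–3:41 PM = 4 h 26 min; less 15 min break → 4 h 11 min
Sat: 11:19 AM–7:47 PM = 8 h 28 min
Sun: 9:42 AM–9:12 PM = 11 h 30 min; less 10 min break → 11 h 20 min
Total: 8 h 11 min + 11 h 30 min + 4 h 11 min + 8 h 28 min + 11 h 20 min = 43 h 40 min.

43.67 hours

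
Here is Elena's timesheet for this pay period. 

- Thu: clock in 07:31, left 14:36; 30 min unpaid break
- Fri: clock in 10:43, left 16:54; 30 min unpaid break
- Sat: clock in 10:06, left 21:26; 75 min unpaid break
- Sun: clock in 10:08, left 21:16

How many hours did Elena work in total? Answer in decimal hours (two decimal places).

Thu: 07:31–14:36 = 7 h 5 min; less 30 min break → 6 h 35 min
Fri: 10:43–16:54 = 6 h 11 min; less 30 min break → 5 h 41 min
Sat: 10:06–21:26 = 11 h 20 min; less 75 min break → 10 h 5 min
Sun: 10:08–21:16 = 11 h 8 min
Total: 6 h 35 min + 5 h 41 min + 10 h 5 min + 11 h 8 min = 33 h 29 min.

33.48 hours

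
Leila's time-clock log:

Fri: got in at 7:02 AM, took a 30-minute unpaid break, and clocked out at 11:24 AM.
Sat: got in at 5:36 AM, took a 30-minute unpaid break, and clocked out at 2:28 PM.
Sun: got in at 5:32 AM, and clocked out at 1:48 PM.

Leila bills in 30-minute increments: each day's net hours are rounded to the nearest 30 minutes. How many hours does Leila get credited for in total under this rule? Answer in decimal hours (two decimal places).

Fri: 7:02 AM–11:24 AM = 4 h 22 min − 30 min = 3 h 52 min → rounds to 4 h 0 min
Sat: 5:36 AM–2:28 PM = 8 h 52 min − 30 min = 8 h 22 min → rounds to 8 h 30 min
Sun: 5:32 AM–1:48 PM = 8 h 16 min → rounds to 8 h 30 min
Total credited: 21 h 0 min.

21.00 hours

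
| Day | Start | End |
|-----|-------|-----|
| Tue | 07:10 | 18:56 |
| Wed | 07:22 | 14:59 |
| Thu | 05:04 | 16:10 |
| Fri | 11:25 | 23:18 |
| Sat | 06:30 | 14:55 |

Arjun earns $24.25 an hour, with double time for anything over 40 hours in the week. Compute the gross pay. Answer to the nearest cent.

$1492.99

Tue: 07:10–18:56 = 11 h 46 min
Wed: 07:22–14:59 = 7 h 37 min
Thu: 05:04–16:10 = 11 h 6 min
Fri: 11:25–23:18 = 11 h 53 min
Sat: 06:30–14:55 = 8 h 25 min
Total worked: 50 h 47 min = 3047 min.
Regular 40 h 0 min = 2400 min at $24.25/h; overtime 10 h 47 min = 647 min at $48.50/h.
Pay = (2400 × $24.25 + 647 × $48.50) ÷ 60 = $1492.99.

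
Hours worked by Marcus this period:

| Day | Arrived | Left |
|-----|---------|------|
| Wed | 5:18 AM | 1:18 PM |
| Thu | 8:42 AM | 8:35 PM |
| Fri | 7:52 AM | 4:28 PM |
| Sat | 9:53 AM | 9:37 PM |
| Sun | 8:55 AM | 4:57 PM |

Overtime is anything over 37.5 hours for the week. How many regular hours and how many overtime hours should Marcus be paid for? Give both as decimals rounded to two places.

Regular 37.50 hours, overtime 10.75 hours

Wed: 5:18 AM–1:18 PM = 8 h 0 min
Thu: 8:42 AM–8:35 PM = 11 h 53 min
Fri: 7:52 AM–4:28 PM = 8 h 36 min
Sat: 9:53 AM–9:37 PM = 11 h 44 min
Sun: 8:55 AM–4:57 PM = 8 h 2 min
Total worked: 48 h 15 min = 48.25 h.
Threshold 37.5 h → overtime 10 h 45 min, regular 37 h 30 min.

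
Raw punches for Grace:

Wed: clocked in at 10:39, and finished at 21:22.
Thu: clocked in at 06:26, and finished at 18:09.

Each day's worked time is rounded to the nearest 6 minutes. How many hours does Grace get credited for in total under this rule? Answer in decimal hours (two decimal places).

22.40 hours

Wed: 10:39–21:22 = 10 h 43 min → rounds to 10 h 42 min
Thu: 06:26–18:09 = 11 h 43 min → rounds to 11 h 42 min
Total credited: 22 h 24 min.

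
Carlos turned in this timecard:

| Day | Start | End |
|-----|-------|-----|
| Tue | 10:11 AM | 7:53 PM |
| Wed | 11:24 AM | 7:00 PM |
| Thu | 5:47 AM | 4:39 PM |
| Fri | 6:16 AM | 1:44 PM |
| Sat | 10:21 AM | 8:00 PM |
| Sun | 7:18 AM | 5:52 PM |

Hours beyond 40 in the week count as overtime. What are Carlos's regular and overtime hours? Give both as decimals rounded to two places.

Regular 40.00 hours, overtime 15.85 hours

Tue: 10:11 AM–7:53 PM = 9 h 42 min
Wed: 11:24 AM–7:00 PM = 7 h 36 min
Thu: 5:47 AM–4:39 PM = 10 h 52 min
Fri: 6:16 AM–1:44 PM = 7 h 28 min
Sat: 10:21 AM–8:00 PM = 9 h 39 min
Sun: 7:18 AM–5:52 PM = 10 h 34 min
Total worked: 55 h 51 min = 55.85 h.
Threshold 40 h → overtime 15 h 51 min, regular 40 h 0 min.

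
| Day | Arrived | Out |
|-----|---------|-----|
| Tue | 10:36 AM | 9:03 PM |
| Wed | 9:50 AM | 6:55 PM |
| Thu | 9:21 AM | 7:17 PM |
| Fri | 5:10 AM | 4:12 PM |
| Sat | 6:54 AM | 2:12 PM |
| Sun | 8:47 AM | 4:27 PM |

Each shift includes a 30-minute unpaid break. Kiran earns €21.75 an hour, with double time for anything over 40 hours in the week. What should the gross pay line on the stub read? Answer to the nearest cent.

€1412.30

Tue: 10:36 AM–9:03 PM = 10 h 27 min; less 30 min break → 9 h 57 min
Wed: 9:50 AM–6:55 PM = 9 h 5 min; less 30 min break → 8 h 35 min
Thu: 9:21 AM–7:17 PM = 9 h 56 min; less 30 min break → 9 h 26 min
Fri: 5:10 AM–4:12 PM = 11 h 2 min; less 30 min break → 10 h 32 min
Sat: 6:54 AM–2:12 PM = 7 h 18 min; less 30 min break → 6 h 48 min
Sun: 8:47 AM–4:27 PM = 7 h 40 min; less 30 min break → 7 h 10 min
Total worked: 52 h 28 min = 3148 min.
Regular 40 h 0 min = 2400 min at €21.75/h; overtime 12 h 28 min = 748 min at €43.50/h.
Pay = (2400 × €21.75 + 748 × €43.50) ÷ 60 = €1412.30.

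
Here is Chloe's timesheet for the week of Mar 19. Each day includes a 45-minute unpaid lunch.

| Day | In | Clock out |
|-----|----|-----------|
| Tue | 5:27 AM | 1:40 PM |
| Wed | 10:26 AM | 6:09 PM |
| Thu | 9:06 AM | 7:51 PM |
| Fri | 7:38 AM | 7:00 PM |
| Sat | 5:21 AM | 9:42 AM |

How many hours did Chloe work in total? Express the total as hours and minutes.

38 h 39 min

Tue: 5:27 AM–1:40 PM = 8 h 13 min; less 45 min break → 7 h 28 min
Wed: 10:26 AM–6:09 PM = 7 h 43 min; less 45 min break → 6 h 58 min
Thu: 9:06 AM–7:51 PM = 10 h 45 min; less 45 min break → 10 h 0 min
Fri: 7:38 AM–7:00 PM = 11 h 22 min; less 45 min break → 10 h 37 min
Sat: 5:21 AM–9:42 AM = 4 h 21 min; less 45 min break → 3 h 36 min
Total: 7 h 28 min + 6 h 58 min + 10 h 0 min + 10 h 37 min + 3 h 36 min = 38 h 39 min.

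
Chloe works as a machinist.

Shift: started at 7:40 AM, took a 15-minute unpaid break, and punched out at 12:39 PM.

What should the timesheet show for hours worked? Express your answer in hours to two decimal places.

4.73 hours

Shift: 7:40 AM–12:39 PM = 4 h 59 min; less 15 min break → 4 h 44 min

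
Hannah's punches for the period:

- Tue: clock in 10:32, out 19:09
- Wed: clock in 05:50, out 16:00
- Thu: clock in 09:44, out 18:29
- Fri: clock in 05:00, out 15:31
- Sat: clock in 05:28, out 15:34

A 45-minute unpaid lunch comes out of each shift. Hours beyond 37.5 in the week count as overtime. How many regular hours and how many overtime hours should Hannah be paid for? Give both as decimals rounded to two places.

Tue: 10:32–19:09 = 8 h 37 min; less 45 min break → 7 h 52 min
Wed: 05:50–16:00 = 10 h 10 min; less 45 min break → 9 h 25 min
Thu: 09:44–18:29 = 8 h 45 min; less 45 min break → 8 h 0 min
Fri: 05:00–15:31 = 10 h 31 min; less 45 min break → 9 h 46 min
Sat: 05:28–15:34 = 10 h 6 min; less 45 min break → 9 h 21 min
Total worked: 44 h 24 min = 44.40 h.
Threshold 37.5 h → overtime 6 h 54 min, regular 37 h 30 min.

Regular 37.50 hours, overtime 6.90 hours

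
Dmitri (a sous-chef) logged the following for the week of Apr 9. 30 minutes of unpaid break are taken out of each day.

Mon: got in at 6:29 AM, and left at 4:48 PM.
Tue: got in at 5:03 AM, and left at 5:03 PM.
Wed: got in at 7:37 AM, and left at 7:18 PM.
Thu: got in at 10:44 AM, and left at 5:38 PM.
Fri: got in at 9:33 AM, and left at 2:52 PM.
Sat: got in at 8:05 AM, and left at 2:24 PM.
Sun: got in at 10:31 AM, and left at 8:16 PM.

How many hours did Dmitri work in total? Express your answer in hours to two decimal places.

Mon: 6:29 AM–4:48 PM = 10 h 19 min; less 30 min break → 9 h 49 min
Tue: 5:03 AM–5:03 PM = 12 h 0 min; less 30 min break → 11 h 30 min
Wed: 7:37 AM–7:18 PM = 11 h 41 min; less 30 min break → 11 h 11 min
Thu: 10:44 AM–5:38 PM = 6 h 54 min; less 30 min break → 6 h 24 min
Fri: 9:33 AM–2:52 PM = 5 h 19 min; less 30 min break → 4 h 49 min
Sat: 8:05 AM–2:24 PM = 6 h 19 min; less 30 min break → 5 h 49 min
Sun: 10:31 AM–8:16 PM = 9 h 45 min; less 30 min break → 9 h 15 min
Total: 9 h 49 min + 11 h 30 min + 11 h 11 min + 6 h 24 min + 4 h 49 min + 5 h 49 min + 9 h 15 min = 58 h 47 min.

58.78 hours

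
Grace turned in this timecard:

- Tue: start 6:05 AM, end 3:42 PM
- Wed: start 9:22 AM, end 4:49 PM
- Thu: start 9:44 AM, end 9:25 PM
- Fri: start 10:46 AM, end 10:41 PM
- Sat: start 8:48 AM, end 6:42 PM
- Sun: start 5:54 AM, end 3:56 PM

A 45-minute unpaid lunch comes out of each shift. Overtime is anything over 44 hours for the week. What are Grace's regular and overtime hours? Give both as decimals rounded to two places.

Regular 44.00 hours, overtime 12.10 hours

Tue: 6:05 AM–3:42 PM = 9 h 37 min; less 45 min break → 8 h 52 min
Wed: 9:22 AM–4:49 PM = 7 h 27 min; less 45 min break → 6 h 42 min
Thu: 9:44 AM–9:25 PM = 11 h 41 min; less 45 min break → 10 h 56 min
Fri: 10:46 AM–10:41 PM = 11 h 55 min; less 45 min break → 11 h 10 min
Sat: 8:48 AM–6:42 PM = 9 h 54 min; less 45 min break → 9 h 9 min
Sun: 5:54 AM–3:56 PM = 10 h 2 min; less 45 min break → 9 h 17 min
Total worked: 56 h 6 min = 56.10 h.
Threshold 44 h → overtime 12 h 6 min, regular 44 h 0 min.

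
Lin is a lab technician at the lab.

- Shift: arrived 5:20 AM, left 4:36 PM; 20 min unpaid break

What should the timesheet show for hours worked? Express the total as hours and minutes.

Shift: 5:20 AM–4:36 PM = 11 h 16 min; less 20 min break → 10 h 56 min

10 h 56 min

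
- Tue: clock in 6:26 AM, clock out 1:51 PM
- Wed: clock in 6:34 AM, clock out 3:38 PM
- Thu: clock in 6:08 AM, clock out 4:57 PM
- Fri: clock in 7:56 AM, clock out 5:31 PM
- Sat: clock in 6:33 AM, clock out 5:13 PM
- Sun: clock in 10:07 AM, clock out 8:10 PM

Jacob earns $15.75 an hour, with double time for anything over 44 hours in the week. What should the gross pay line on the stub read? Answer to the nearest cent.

Tue: 6:26 AM–1:51 PM = 7 h 25 min
Wed: 6:34 AM–3:38 PM = 9 h 4 min
Thu: 6:08 AM–4:57 PM = 10 h 49 min
Fri: 7:56 AM–5:31 PM = 9 h 35 min
Sat: 6:33 AM–5:13 PM = 10 h 40 min
Sun: 10:07 AM–8:10 PM = 10 h 3 min
Total worked: 57 h 36 min = 3456 min.
Regular 44 h 0 min = 2640 min at $15.75/h; overtime 13 h 36 min = 816 min at $31.50/h.
Pay = (2640 × $15.75 + 816 × $31.50) ÷ 60 = $1121.40.

$1121.40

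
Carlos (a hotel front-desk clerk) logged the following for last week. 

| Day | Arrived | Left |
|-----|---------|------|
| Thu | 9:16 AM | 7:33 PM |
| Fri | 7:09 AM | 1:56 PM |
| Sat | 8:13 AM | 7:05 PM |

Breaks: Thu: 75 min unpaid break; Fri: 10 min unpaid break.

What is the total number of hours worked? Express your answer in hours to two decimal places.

26.52 hours

Thu: 9:16 AM–7:33 PM = 10 h 17 min; less 75 min break → 9 h 2 min
Fri: 7:09 AM–1:56 PM = 6 h 47 min; less 10 min break → 6 h 37 min
Sat: 8:13 AM–7:05 PM = 10 h 52 min
Total: 9 h 2 min + 6 h 37 min + 10 h 52 min = 26 h 31 min.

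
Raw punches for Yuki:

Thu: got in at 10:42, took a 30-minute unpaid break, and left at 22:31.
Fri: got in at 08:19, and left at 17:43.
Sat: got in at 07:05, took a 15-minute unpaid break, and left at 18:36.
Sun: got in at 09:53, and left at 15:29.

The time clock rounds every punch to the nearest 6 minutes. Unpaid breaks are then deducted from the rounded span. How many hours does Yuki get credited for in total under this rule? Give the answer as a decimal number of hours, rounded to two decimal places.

Thu: in 10:42→10:42, out 22:31→22:30; 11 h 48 min − 30 min = 11 h 18 min
Fri: in 08:19→08:18, out 17:43→17:42; 9 h 24 min
Sat: in 07:05→07:06, out 18:36→18:36; 11 h 30 min − 15 min = 11 h 15 min
Sun: in 09:53→09:54, out 15:29→15:30; 5 h 36 min
Total credited: 37 h 33 min.

37.55 hours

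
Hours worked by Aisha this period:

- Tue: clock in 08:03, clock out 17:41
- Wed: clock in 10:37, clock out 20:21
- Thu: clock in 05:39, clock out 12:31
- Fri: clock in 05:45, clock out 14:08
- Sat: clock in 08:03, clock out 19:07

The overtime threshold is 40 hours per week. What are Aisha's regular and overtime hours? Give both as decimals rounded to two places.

Tue: 08:03–17:41 = 9 h 38 min
Wed: 10:37–20:21 = 9 h 44 min
Thu: 05:39–12:31 = 6 h 52 min
Fri: 05:45–14:08 = 8 h 23 min
Sat: 08:03–19:07 = 11 h 4 min
Total worked: 45 h 41 min = 45.68 h.
Threshold 40 h → overtime 5 h 41 min, regular 40 h 0 min.

Regular 40.00 hours, overtime 5.68 hours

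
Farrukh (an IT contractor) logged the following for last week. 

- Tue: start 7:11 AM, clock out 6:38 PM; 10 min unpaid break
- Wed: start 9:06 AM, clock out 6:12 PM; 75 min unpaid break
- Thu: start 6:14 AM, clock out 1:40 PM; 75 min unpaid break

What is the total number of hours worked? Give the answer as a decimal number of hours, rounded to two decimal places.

Tue: 7:11 AM–6:38 PM = 11 h 27 min; less 10 min break → 11 h 17 min
Wed: 9:06 AM–6:12 PM = 9 h 6 min; less 75 min break → 7 h 51 min
Thu: 6:14 AM–1:40 PM = 7 h 26 min; less 75 min break → 6 h 11 min
Total: 11 h 17 min + 7 h 51 min + 6 h 11 min = 25 h 19 min.

25.32 hours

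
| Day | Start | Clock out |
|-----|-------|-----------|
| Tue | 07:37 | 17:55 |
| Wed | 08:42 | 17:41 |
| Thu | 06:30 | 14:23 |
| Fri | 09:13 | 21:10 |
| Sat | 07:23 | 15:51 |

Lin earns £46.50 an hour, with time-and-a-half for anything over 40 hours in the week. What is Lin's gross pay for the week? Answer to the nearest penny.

£2388.94

Tue: 07:37–17:55 = 10 h 18 min
Wed: 08:42–17:41 = 8 h 59 min
Thu: 06:30–14:23 = 7 h 53 min
Fri: 09:13–21:10 = 11 h 57 min
Sat: 07:23–15:51 = 8 h 28 min
Total worked: 47 h 35 min = 2855 min.
Regular 40 h 0 min = 2400 min at £46.50/h; overtime 7 h 35 min = 455 min at £69.75/h.
Pay = (2400 × £46.50 + 455 × £69.75) ÷ 60 = £2388.94.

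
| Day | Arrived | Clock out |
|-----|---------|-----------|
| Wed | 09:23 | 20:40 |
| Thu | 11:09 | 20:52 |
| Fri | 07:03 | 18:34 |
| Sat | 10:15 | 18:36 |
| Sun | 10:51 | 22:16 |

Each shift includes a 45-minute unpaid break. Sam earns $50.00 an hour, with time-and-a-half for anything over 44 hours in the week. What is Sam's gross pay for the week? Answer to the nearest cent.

$2540.00

Wed: 09:23–20:40 = 11 h 17 min; less 45 min break → 10 h 32 min
Thu: 11:09–20:52 = 9 h 43 min; less 45 min break → 8 h 58 min
Fri: 07:03–18:34 = 11 h 31 min; less 45 min break → 10 h 46 min
Sat: 10:15–18:36 = 8 h 21 min; less 45 min break → 7 h 36 min
Sun: 10:51–22:16 = 11 h 25 min; less 45 min break → 10 h 40 min
Total worked: 48 h 32 min = 2912 min.
Regular 44 h 0 min = 2640 min at $50.00/h; overtime 4 h 32 min = 272 min at $75.00/h.
Pay = (2640 × $50.00 + 272 × $75.00) ÷ 60 = $2540.00.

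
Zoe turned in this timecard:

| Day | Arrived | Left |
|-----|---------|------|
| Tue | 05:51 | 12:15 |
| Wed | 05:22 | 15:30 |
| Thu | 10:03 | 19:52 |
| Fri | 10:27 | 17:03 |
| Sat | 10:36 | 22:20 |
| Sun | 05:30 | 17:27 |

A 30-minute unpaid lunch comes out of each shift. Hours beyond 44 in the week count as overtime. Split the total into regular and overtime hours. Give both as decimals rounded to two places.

Regular 44.00 hours, overtime 9.63 hours

Tue: 05:51–12:15 = 6 h 24 min; less 30 min break → 5 h 54 min
Wed: 05:22–15:30 = 10 h 8 min; less 30 min break → 9 h 38 min
Thu: 10:03–19:52 = 9 h 49 min; less 30 min break → 9 h 19 min
Fri: 10:27–17:03 = 6 h 36 min; less 30 min break → 6 h 6 min
Sat: 10:36–22:20 = 11 h 44 min; less 30 min break → 11 h 14 min
Sun: 05:30–17:27 = 11 h 57 min; less 30 min break → 11 h 27 min
Total worked: 53 h 38 min = 53.63 h.
Threshold 44 h → overtime 9 h 38 min, regular 44 h 0 min.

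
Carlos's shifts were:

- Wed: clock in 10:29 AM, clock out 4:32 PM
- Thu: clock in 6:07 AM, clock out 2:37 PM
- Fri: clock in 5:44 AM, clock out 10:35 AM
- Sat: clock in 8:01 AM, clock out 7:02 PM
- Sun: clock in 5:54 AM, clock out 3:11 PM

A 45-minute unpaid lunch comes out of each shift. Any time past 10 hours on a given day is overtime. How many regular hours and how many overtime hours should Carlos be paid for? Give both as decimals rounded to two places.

Wed: 10:29 AM–4:32 PM = 6 h 3 min; less 45 min break → 5 h 18 min
Thu: 6:07 AM–2:37 PM = 8 h 30 min; less 45 min break → 7 h 45 min
Fri: 5:44 AM–10:35 AM = 4 h 51 min; less 45 min break → 4 h 6 min
Sat: 8:01 AM–7:02 PM = 11 h 1 min; less 45 min break → 10 h 16 min
Sun: 5:54 AM–3:11 PM = 9 h 17 min; less 45 min break → 8 h 32 min
Wed reg 5 h 18 min / OT 0 h 0 min; Thu reg 7 h 45 min / OT 0 h 0 min; Fri reg 4 h 6 min / OT 0 h 0 min; Sat reg 10 h 0 min / OT 0 h 16 min; Sun reg 8 h 32 min / OT 0 h 0 min.
Totals: regular 35 h 41 min, overtime 0 h 16 min.

Regular 35.68 hours, overtime 0.27 hours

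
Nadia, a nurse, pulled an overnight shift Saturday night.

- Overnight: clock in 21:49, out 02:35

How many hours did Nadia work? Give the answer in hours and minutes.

4 h 46 min

Overnight: 21:49 → midnight = 2 h 11 min; midnight → 02:35 = 2 h 35 min; span 4 h 46 min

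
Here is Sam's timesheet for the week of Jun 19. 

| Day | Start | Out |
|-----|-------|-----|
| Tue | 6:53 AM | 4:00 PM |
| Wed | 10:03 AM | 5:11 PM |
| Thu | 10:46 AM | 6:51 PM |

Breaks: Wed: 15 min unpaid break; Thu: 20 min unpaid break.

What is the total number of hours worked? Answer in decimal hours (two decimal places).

23.75 hours

Tue: 6:53 AM–4:00 PM = 9 h 7 min
Wed: 10:03 AM–5:11 PM = 7 h 8 min; less 15 min break → 6 h 53 min
Thu: 10:46 AM–6:51 PM = 8 h 5 min; less 20 min break → 7 h 45 min
Total: 9 h 7 min + 6 h 53 min + 7 h 45 min = 23 h 45 min.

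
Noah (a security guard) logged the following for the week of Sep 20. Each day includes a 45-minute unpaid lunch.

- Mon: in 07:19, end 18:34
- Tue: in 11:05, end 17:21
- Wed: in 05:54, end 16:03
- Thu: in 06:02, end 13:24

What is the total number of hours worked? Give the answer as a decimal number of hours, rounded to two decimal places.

32.03 hours

Mon: 07:19–18:34 = 11 h 15 min; less 45 min break → 10 h 30 min
Tue: 11:05–17:21 = 6 h 16 min; less 45 min break → 5 h 31 min
Wed: 05:54–16:03 = 10 h 9 min; less 45 min break → 9 h 24 min
Thu: 06:02–13:24 = 7 h 22 min; less 45 min break → 6 h 37 min
Total: 10 h 30 min + 5 h 31 min + 9 h 24 min + 6 h 37 min = 32 h 2 min.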